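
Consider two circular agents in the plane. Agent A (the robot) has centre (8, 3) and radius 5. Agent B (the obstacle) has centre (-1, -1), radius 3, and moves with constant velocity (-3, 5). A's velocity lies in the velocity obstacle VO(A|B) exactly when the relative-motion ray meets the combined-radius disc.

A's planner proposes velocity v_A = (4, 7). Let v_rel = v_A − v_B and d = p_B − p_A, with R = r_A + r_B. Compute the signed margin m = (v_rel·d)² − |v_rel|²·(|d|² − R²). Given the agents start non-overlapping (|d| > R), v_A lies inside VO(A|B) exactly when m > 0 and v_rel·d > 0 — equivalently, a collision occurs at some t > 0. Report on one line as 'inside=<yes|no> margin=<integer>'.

d = (-9, -4),  |d|² = 97;  R = 5+3 = 8,  c = 97−8² = 33
v_rel = (7, 2),  |v_rel|² = 53;  v_rel·d = (7)·(-9) + (2)·(-4) = -71
53·t² + 142·t + 33 = 0  ⇒  m = (-71)² − 53·33 = 3292
m = 3292 > 0,  v_rel·d = -71 < 0  ⇒  outside

inside=no margin=3292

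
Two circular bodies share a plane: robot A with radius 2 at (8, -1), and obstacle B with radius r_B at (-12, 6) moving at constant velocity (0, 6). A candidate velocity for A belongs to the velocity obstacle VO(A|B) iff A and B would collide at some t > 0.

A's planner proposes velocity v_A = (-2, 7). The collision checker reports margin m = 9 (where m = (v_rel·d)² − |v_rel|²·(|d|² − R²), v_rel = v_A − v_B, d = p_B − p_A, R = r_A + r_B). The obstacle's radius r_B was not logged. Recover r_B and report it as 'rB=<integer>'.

m = 9
d = (-20, 7);  v_rel = (-2, 1),  |v_rel|² = 5
v_rel×d = (-2)·(7) − (1)·(-20) = 6
since m = R²·5 − 6²:  R² = (36 + 9) / 5 = 9
R = √9 = 3  ⇒  r_B = 3 − 2 = 1

rB=1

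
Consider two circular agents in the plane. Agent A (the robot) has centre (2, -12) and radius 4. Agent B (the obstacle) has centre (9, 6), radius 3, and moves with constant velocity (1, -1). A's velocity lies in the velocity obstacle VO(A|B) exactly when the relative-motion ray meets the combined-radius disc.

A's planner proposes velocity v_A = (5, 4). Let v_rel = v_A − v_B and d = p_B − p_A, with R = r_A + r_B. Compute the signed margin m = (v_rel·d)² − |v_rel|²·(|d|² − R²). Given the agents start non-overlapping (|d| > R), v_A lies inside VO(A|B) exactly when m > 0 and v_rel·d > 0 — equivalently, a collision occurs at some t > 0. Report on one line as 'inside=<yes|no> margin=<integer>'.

d = (7, 18),  |d|² = 373;  R = 4+3 = 7,  c = 373−7² = 324
v_rel = (4, 5),  |v_rel|² = 41;  v_rel·d = (4)·(7) + (5)·(18) = 118
41·t² − 236·t + 324 = 0  ⇒  m = 118² − 41·324 = 640
m = 640 > 0,  v_rel·d = 118 > 0  ⇒  inside

inside=yes margin=640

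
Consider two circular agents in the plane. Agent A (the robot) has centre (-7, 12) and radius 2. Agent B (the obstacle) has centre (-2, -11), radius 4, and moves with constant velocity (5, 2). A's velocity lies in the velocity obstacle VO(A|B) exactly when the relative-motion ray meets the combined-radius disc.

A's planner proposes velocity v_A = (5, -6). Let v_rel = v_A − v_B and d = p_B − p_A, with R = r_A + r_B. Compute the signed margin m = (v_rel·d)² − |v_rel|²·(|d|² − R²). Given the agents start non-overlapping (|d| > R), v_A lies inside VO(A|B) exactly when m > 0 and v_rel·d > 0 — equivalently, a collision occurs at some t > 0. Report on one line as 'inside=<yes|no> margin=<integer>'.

d = (5, -23),  |d|² = 554;  R = 2+4 = 6,  c = 554−6² = 518
v_rel = (0, -8),  |v_rel|² = 64;  v_rel·d = (0)·(5) + (-8)·(-23) = 184
64·t² − 368·t + 518 = 0  ⇒  m = 184² − 64·518 = 704
m = 704 > 0,  v_rel·d = 184 > 0  ⇒  inside

inside=yes margin=704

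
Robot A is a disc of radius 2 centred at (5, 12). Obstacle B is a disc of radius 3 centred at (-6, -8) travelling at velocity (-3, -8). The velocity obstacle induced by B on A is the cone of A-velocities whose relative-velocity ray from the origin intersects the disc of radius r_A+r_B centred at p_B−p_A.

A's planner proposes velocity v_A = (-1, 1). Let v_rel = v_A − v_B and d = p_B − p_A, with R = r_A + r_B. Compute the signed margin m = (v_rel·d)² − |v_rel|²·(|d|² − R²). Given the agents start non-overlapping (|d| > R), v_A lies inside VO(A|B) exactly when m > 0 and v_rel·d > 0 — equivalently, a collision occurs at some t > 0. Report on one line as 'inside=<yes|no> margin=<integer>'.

d = (-11, -20),  |d|² = 521;  R = 2+3 = 5,  c = 521−5² = 496
v_rel = (2, 9),  |v_rel|² = 85;  v_rel·d = (2)·(-11) + (9)·(-20) = -202
85·t² + 404·t + 496 = 0  ⇒  m = (-202)² − 85·496 = -1356
m = -1356 < 0,  v_rel·d = -202 < 0  ⇒  outside

inside=no margin=-1356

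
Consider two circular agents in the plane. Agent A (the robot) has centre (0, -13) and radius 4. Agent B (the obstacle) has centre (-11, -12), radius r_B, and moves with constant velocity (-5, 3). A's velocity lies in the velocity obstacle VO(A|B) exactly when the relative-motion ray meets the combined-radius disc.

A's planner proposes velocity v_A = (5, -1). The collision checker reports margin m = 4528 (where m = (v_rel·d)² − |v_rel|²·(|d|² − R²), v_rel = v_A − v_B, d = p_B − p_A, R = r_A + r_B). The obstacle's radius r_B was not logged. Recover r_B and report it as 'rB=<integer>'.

m = 4528
d = (-11, 1);  v_rel = (10, -4),  |v_rel|² = 116
v_rel×d = (10)·(1) − (-4)·(-11) = -34
since m = R²·116 − (-34)²:  R² = (1156 + 4528) / 116 = 49
R = √49 = 7  ⇒  r_B = 7 − 4 = 3

rB=3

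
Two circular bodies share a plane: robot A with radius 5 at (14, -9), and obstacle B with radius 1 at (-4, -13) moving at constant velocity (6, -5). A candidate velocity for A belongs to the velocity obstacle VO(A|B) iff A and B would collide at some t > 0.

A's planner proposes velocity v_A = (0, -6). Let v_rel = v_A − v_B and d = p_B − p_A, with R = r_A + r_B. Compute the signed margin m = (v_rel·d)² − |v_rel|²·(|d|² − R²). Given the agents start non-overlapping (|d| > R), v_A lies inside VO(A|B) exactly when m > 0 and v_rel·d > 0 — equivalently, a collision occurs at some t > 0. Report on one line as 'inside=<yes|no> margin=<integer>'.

d = (-18, -4),  |d|² = 340;  R = 5+1 = 6,  c = 340−6² = 304
v_rel = (-6, -1),  |v_rel|² = 37;  v_rel·d = (-6)·(-18) + (-1)·(-4) = 112
37·t² − 224·t + 304 = 0  ⇒  m = 112² − 37·304 = 1296
m = 1296 > 0,  v_rel·d = 112 > 0  ⇒  inside

inside=yes margin=1296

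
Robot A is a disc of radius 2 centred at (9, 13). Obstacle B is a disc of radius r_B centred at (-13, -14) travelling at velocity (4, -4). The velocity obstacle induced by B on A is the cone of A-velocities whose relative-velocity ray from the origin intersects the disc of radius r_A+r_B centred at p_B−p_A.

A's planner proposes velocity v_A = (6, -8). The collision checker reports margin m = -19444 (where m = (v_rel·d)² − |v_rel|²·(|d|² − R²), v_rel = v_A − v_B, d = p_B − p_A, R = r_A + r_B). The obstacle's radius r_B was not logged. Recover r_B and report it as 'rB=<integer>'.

m = -19444
d = (-22, -27);  v_rel = (2, -4),  |v_rel|² = 20
v_rel×d = (2)·(-27) − (-4)·(-22) = -142
since m = R²·20 − (-142)²:  R² = (20164 + -19444) / 20 = 36
R = √36 = 6  ⇒  r_B = 6 − 2 = 4

rB=4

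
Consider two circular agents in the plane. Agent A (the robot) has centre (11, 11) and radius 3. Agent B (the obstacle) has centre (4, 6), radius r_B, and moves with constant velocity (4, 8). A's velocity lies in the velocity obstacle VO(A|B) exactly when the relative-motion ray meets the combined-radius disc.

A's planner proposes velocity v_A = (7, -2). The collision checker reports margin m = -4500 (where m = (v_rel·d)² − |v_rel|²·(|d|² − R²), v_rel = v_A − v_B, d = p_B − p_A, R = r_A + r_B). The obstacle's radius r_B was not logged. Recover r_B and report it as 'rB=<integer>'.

m = -4500
d = (-7, -5);  v_rel = (3, -10),  |v_rel|² = 109
v_rel×d = (3)·(-5) − (-10)·(-7) = -85
since m = R²·109 − (-85)²:  R² = (7225 + -4500) / 109 = 25
R = √25 = 5  ⇒  r_B = 5 − 3 = 2

rB=2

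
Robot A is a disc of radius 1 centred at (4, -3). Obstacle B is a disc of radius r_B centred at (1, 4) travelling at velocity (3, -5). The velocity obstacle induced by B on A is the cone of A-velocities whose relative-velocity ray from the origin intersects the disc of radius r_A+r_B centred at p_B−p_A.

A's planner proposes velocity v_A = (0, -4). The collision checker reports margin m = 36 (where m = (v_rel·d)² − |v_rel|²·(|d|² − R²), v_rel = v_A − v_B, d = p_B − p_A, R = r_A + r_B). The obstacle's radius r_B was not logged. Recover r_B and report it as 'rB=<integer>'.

m = 36
d = (-3, 7);  v_rel = (-3, 1),  |v_rel|² = 10
v_rel×d = (-3)·(7) − (1)·(-3) = -18
since m = R²·10 − (-18)²:  R² = (324 + 36) / 10 = 36
R = √36 = 6  ⇒  r_B = 6 − 1 = 5

rB=5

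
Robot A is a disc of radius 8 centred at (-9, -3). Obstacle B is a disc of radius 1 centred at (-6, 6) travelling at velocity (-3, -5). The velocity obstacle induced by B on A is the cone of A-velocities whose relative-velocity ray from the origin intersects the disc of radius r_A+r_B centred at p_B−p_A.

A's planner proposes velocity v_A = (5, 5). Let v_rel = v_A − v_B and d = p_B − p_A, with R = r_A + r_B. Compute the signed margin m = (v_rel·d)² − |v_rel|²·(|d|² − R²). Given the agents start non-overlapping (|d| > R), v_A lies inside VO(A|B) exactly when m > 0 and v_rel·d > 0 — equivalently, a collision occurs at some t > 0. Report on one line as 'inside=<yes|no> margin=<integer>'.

d = (3, 9),  |d|² = 90;  R = 8+1 = 9,  c = 90−9² = 9
v_rel = (8, 10),  |v_rel|² = 164;  v_rel·d = (8)·(3) + (10)·(9) = 114
164·t² − 228·t + 9 = 0  ⇒  m = 114² − 164·9 = 11520
m = 11520 > 0,  v_rel·d = 114 > 0  ⇒  inside

inside=yes margin=11520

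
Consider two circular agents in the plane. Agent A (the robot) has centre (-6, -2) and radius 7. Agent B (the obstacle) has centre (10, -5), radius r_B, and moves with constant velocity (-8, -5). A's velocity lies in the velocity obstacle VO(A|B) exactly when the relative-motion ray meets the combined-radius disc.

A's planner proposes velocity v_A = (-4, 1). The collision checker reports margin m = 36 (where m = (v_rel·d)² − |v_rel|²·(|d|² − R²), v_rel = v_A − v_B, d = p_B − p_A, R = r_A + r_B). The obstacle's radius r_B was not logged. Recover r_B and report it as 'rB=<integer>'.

m = 36
d = (16, -3);  v_rel = (4, 6),  |v_rel|² = 52
v_rel×d = (4)·(-3) − (6)·(16) = -108
since m = R²·52 − (-108)²:  R² = (11664 + 36) / 52 = 225
R = √225 = 15  ⇒  r_B = 15 − 7 = 8

rB=8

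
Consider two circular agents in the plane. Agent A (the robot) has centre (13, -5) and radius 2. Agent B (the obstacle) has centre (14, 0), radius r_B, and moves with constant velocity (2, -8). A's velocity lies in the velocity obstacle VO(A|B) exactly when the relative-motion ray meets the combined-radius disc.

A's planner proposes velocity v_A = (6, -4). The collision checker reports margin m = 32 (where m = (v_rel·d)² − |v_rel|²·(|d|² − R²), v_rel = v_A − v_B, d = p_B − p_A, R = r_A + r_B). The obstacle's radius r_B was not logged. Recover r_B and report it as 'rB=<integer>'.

m = 32
d = (1, 5);  v_rel = (4, 4),  |v_rel|² = 32
v_rel×d = (4)·(5) − (4)·(1) = 16
since m = R²·32 − 16²:  R² = (256 + 32) / 32 = 9
R = √9 = 3  ⇒  r_B = 3 − 2 = 1

rB=1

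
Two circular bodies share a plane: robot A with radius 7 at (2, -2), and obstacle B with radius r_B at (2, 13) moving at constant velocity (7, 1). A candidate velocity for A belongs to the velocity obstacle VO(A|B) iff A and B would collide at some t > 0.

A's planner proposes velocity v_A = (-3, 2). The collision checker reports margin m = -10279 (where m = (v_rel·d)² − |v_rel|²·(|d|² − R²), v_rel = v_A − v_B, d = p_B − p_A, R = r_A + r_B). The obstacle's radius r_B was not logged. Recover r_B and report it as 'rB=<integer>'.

m = -10279
d = (0, 15);  v_rel = (-10, 1),  |v_rel|² = 101
v_rel×d = (-10)·(15) − (1)·(0) = -150
since m = R²·101 − (-150)²:  R² = (22500 + -10279) / 101 = 121
R = √121 = 11  ⇒  r_B = 11 − 7 = 4

rB=4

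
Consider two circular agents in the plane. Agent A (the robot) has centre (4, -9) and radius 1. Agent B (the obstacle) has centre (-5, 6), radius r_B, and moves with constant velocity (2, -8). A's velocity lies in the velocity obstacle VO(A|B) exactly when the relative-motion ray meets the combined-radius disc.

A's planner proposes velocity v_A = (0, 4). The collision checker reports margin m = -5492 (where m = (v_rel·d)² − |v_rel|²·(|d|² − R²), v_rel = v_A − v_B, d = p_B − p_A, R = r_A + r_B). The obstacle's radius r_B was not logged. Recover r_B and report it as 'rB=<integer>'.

m = -5492
d = (-9, 15);  v_rel = (-2, 12),  |v_rel|² = 148
v_rel×d = (-2)·(15) − (12)·(-9) = 78
since m = R²·148 − 78²:  R² = (6084 + -5492) / 148 = 4
R = √4 = 2  ⇒  r_B = 2 − 1 = 1

rB=1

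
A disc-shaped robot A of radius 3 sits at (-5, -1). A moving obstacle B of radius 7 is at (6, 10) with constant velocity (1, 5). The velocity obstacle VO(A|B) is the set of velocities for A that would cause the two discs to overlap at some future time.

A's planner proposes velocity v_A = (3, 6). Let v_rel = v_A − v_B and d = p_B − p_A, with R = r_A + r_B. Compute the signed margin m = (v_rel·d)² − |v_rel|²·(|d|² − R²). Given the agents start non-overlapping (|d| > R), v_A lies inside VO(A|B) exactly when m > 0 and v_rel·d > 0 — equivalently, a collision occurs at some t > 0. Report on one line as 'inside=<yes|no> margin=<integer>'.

d = (11, 11),  |d|² = 242;  R = 3+7 = 10,  c = 242−10² = 142
v_rel = (2, 1),  |v_rel|² = 5;  v_rel·d = (2)·(11) + (1)·(11) = 33
5·t² − 66·t + 142 = 0  ⇒  m = 33² − 5·142 = 379
m = 379 > 0,  v_rel·d = 33 > 0  ⇒  inside

inside=yes margin=379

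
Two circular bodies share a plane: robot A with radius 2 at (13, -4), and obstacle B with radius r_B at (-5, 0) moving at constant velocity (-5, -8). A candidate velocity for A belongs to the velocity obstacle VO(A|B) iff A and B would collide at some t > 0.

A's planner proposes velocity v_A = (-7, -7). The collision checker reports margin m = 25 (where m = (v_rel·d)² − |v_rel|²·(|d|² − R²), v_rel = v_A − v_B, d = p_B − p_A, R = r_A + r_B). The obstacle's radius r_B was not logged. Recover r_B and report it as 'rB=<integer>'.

m = 25
d = (-18, 4);  v_rel = (-2, 1),  |v_rel|² = 5
v_rel×d = (-2)·(4) − (1)·(-18) = 10
since m = R²·5 − 10²:  R² = (100 + 25) / 5 = 25
R = √25 = 5  ⇒  r_B = 5 − 2 = 3

rB=3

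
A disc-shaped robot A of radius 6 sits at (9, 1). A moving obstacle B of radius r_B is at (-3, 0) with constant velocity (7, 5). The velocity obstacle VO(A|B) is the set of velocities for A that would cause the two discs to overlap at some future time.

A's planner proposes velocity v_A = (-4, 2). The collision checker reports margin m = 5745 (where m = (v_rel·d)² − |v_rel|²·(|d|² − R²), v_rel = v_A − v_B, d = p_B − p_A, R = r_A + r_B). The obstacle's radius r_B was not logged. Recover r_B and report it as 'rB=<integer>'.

m = 5745
d = (-12, -1);  v_rel = (-11, -3),  |v_rel|² = 130
v_rel×d = (-11)·(-1) − (-3)·(-12) = -25
since m = R²·130 − (-25)²:  R² = (625 + 5745) / 130 = 49
R = √49 = 7  ⇒  r_B = 7 − 6 = 1

rB=1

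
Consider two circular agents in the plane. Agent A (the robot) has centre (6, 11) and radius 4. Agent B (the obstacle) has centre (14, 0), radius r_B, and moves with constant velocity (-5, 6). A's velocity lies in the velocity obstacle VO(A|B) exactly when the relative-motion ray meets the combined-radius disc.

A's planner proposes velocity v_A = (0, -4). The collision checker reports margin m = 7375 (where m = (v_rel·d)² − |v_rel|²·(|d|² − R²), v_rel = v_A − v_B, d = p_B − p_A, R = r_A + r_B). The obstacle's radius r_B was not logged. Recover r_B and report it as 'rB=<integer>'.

m = 7375
d = (8, -11);  v_rel = (5, -10),  |v_rel|² = 125
v_rel×d = (5)·(-11) − (-10)·(8) = 25
since m = R²·125 − 25²:  R² = (625 + 7375) / 125 = 64
R = √64 = 8  ⇒  r_B = 8 − 4 = 4

rB=4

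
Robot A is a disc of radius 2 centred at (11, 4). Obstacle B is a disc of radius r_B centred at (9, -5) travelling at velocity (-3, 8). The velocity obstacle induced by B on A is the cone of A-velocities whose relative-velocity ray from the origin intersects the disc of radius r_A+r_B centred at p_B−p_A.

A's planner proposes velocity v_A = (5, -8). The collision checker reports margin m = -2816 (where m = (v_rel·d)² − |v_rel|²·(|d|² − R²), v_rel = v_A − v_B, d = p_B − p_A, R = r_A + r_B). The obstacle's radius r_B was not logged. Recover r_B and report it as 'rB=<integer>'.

m = -2816
d = (-2, -9);  v_rel = (8, -16),  |v_rel|² = 320
v_rel×d = (8)·(-9) − (-16)·(-2) = -104
since m = R²·320 − (-104)²:  R² = (10816 + -2816) / 320 = 25
R = √25 = 5  ⇒  r_B = 5 − 2 = 3

rB=3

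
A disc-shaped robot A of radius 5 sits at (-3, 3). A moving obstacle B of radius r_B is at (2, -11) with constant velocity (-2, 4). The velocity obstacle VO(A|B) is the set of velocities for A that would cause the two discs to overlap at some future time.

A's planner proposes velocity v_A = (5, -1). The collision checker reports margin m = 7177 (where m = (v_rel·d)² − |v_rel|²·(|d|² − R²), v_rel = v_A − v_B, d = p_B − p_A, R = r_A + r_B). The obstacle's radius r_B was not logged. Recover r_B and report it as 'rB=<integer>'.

m = 7177
d = (5, -14);  v_rel = (7, -5),  |v_rel|² = 74
v_rel×d = (7)·(-14) − (-5)·(5) = -73
since m = R²·74 − (-73)²:  R² = (5329 + 7177) / 74 = 169
R = √169 = 13  ⇒  r_B = 13 − 5 = 8

rB=8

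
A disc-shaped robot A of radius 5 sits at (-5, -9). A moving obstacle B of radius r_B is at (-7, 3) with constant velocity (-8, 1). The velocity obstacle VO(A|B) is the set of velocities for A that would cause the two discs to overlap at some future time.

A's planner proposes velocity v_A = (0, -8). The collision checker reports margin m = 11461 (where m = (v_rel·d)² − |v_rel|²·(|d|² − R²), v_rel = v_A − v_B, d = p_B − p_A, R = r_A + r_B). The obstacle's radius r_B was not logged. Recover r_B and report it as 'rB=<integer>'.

m = 11461
d = (-2, 12);  v_rel = (8, -9),  |v_rel|² = 145
v_rel×d = (8)·(12) − (-9)·(-2) = 78
since m = R²·145 − 78²:  R² = (6084 + 11461) / 145 = 121
R = √121 = 11  ⇒  r_B = 11 − 5 = 6

rB=6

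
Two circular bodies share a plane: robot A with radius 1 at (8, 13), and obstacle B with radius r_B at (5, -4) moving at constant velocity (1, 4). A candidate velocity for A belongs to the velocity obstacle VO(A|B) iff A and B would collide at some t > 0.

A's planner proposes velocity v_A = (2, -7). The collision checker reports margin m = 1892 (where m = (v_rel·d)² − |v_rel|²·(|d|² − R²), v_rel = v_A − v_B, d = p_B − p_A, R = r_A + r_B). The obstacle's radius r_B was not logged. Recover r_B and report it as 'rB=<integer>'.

m = 1892
d = (-3, -17);  v_rel = (1, -11),  |v_rel|² = 122
v_rel×d = (1)·(-17) − (-11)·(-3) = -50
since m = R²·122 − (-50)²:  R² = (2500 + 1892) / 122 = 36
R = √36 = 6  ⇒  r_B = 6 − 1 = 5

rB=5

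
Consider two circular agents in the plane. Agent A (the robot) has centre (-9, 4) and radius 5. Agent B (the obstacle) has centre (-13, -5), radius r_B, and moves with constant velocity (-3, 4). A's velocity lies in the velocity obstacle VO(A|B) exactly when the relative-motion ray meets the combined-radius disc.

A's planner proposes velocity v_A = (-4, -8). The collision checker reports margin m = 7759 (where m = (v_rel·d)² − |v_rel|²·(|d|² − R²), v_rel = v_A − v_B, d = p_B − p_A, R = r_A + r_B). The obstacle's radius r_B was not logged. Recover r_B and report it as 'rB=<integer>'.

m = 7759
d = (-4, -9);  v_rel = (-1, -12),  |v_rel|² = 145
v_rel×d = (-1)·(-9) − (-12)·(-4) = -39
since m = R²·145 − (-39)²:  R² = (1521 + 7759) / 145 = 64
R = √64 = 8  ⇒  r_B = 8 − 5 = 3

rB=3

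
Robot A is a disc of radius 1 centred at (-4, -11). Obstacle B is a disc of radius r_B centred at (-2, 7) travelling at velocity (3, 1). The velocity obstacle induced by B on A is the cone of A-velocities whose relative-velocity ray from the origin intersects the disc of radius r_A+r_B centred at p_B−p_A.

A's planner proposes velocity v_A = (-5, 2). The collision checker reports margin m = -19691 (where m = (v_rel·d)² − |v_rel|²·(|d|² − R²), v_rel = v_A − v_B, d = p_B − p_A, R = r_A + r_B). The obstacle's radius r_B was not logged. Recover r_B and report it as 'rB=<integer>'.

m = -19691
d = (2, 18);  v_rel = (-8, 1),  |v_rel|² = 65
v_rel×d = (-8)·(18) − (1)·(2) = -146
since m = R²·65 − (-146)²:  R² = (21316 + -19691) / 65 = 25
R = √25 = 5  ⇒  r_B = 5 − 1 = 4

rB=4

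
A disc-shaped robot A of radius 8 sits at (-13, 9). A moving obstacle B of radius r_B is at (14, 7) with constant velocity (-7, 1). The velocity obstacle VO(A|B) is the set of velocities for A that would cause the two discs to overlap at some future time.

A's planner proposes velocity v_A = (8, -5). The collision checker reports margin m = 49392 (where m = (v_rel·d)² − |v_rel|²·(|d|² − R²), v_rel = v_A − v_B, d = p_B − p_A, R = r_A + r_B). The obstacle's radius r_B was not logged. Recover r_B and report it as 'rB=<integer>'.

m = 49392
d = (27, -2);  v_rel = (15, -6),  |v_rel|² = 261
v_rel×d = (15)·(-2) − (-6)·(27) = 132
since m = R²·261 − 132²:  R² = (17424 + 49392) / 261 = 256
R = √256 = 16  ⇒  r_B = 16 − 8 = 8

rB=8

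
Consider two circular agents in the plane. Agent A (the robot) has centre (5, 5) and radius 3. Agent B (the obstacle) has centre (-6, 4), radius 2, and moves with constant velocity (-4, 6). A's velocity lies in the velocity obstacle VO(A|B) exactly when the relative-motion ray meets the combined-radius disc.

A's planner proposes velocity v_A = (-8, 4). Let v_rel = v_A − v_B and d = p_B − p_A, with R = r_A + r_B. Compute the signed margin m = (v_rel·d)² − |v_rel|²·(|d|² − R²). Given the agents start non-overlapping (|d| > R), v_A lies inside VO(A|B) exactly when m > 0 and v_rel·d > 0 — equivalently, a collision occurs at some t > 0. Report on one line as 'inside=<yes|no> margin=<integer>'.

d = (-11, -1),  |d|² = 122;  R = 3+2 = 5,  c = 122−5² = 97
v_rel = (-4, -2),  |v_rel|² = 20;  v_rel·d = (-4)·(-11) + (-2)·(-1) = 46
20·t² − 92·t + 97 = 0  ⇒  m = 46² − 20·97 = 176
m = 176 > 0,  v_rel·d = 46 > 0  ⇒  inside

inside=yes margin=176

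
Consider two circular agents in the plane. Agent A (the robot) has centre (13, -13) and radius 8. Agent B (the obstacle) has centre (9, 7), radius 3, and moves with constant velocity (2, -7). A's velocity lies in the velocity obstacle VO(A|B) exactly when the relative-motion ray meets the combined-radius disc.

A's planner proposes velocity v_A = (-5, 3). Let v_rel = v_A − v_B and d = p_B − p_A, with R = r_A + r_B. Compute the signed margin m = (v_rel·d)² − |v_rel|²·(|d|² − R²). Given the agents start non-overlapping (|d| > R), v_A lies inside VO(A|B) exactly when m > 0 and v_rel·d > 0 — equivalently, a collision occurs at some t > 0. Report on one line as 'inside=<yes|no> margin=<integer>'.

d = (-4, 20),  |d|² = 416;  R = 8+3 = 11,  c = 416−11² = 295
v_rel = (-7, 10),  |v_rel|² = 149;  v_rel·d = (-7)·(-4) + (10)·(20) = 228
149·t² − 456·t + 295 = 0  ⇒  m = 228² − 149·295 = 8029
m = 8029 > 0,  v_rel·d = 228 > 0  ⇒  inside

inside=yes margin=8029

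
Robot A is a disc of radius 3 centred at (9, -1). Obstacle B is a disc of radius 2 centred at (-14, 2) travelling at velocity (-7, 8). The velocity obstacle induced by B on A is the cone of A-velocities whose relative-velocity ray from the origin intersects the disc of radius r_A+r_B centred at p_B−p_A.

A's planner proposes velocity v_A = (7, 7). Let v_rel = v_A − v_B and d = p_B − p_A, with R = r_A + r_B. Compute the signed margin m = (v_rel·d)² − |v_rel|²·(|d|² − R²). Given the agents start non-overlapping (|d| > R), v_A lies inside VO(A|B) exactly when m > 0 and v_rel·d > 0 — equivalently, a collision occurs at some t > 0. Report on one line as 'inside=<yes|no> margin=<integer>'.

d = (-23, 3),  |d|² = 538;  R = 3+2 = 5,  c = 538−5² = 513
v_rel = (14, -1),  |v_rel|² = 197;  v_rel·d = (14)·(-23) + (-1)·(3) = -325
197·t² + 650·t + 513 = 0  ⇒  m = (-325)² − 197·513 = 4564
m = 4564 > 0,  v_rel·d = -325 < 0  ⇒  outside

inside=no margin=4564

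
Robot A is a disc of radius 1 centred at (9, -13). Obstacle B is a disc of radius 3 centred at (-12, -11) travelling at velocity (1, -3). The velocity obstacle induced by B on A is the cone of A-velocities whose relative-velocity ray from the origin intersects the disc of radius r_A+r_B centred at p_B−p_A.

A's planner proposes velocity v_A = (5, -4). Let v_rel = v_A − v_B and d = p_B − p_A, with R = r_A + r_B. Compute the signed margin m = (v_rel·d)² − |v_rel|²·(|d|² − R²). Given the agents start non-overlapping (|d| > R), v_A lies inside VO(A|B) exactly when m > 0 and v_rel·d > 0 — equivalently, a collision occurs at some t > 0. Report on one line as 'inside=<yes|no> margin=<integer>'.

d = (-21, 2),  |d|² = 445;  R = 1+3 = 4,  c = 445−4² = 429
v_rel = (4, -1),  |v_rel|² = 17;  v_rel·d = (4)·(-21) + (-1)·(2) = -86
17·t² + 172·t + 429 = 0  ⇒  m = (-86)² − 17·429 = 103
m = 103 > 0,  v_rel·d = -86 < 0  ⇒  outside

inside=no margin=103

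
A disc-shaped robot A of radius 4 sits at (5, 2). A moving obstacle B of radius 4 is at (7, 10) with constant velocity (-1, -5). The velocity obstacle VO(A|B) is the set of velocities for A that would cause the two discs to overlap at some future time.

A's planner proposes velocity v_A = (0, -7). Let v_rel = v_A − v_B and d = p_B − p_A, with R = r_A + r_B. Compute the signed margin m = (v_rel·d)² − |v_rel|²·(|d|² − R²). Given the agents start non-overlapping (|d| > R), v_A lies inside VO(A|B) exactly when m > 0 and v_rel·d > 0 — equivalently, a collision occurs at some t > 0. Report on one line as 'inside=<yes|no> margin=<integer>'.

d = (2, 8),  |d|² = 68;  R = 4+4 = 8,  c = 68−8² = 4
v_rel = (1, -2),  |v_rel|² = 5;  v_rel·d = (1)·(2) + (-2)·(8) = -14
5·t² + 28·t + 4 = 0  ⇒  m = (-14)² − 5·4 = 176
m = 176 > 0,  v_rel·d = -14 < 0  ⇒  outside

inside=no margin=176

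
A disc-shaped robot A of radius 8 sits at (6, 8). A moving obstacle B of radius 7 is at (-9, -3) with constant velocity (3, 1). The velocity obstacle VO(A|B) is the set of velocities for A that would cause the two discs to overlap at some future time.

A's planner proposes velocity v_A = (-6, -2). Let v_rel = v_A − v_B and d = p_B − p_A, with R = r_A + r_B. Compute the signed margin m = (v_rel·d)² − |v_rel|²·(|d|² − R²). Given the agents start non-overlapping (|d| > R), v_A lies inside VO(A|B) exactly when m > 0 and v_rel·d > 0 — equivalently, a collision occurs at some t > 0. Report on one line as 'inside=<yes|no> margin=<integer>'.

d = (-15, -11),  |d|² = 346;  R = 8+7 = 15,  c = 346−15² = 121
v_rel = (-9, -3),  |v_rel|² = 90;  v_rel·d = (-9)·(-15) + (-3)·(-11) = 168
90·t² − 336·t + 121 = 0  ⇒  m = 168² − 90·121 = 17334
m = 17334 > 0,  v_rel·d = 168 > 0  ⇒  inside

inside=yes margin=17334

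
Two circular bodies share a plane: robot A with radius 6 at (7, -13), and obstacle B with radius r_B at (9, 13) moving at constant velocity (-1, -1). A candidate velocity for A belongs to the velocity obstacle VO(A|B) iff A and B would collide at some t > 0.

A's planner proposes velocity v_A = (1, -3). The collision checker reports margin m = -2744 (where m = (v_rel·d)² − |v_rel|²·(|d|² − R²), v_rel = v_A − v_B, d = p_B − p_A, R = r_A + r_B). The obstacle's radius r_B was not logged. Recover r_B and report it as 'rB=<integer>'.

m = -2744
d = (2, 26);  v_rel = (2, -2),  |v_rel|² = 8
v_rel×d = (2)·(26) − (-2)·(2) = 56
since m = R²·8 − 56²:  R² = (3136 + -2744) / 8 = 49
R = √49 = 7  ⇒  r_B = 7 − 6 = 1

rB=1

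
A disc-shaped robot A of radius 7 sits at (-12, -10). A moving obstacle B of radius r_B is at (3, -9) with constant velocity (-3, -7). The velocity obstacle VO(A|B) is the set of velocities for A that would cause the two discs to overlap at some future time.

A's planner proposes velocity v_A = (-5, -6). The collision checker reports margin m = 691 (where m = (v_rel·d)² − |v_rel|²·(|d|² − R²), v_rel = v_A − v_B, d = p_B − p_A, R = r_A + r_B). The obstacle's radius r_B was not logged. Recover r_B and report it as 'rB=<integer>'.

m = 691
d = (15, 1);  v_rel = (-2, 1),  |v_rel|² = 5
v_rel×d = (-2)·(1) − (1)·(15) = -17
since m = R²·5 − (-17)²:  R² = (289 + 691) / 5 = 196
R = √196 = 14  ⇒  r_B = 14 − 7 = 7

rB=7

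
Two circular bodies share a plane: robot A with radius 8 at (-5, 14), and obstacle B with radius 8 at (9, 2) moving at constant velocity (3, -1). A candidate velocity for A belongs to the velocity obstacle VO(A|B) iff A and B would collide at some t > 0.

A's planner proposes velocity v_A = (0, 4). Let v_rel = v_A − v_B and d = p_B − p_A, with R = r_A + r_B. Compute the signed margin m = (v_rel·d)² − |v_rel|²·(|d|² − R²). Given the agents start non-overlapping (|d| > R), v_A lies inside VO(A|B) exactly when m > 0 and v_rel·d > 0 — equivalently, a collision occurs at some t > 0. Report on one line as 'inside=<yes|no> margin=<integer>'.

d = (14, -12),  |d|² = 340;  R = 8+8 = 16,  c = 340−16² = 84
v_rel = (-3, 5),  |v_rel|² = 34;  v_rel·d = (-3)·(14) + (5)·(-12) = -102
34·t² + 204·t + 84 = 0  ⇒  m = (-102)² − 34·84 = 7548
m = 7548 > 0,  v_rel·d = -102 < 0  ⇒  outside

inside=no margin=7548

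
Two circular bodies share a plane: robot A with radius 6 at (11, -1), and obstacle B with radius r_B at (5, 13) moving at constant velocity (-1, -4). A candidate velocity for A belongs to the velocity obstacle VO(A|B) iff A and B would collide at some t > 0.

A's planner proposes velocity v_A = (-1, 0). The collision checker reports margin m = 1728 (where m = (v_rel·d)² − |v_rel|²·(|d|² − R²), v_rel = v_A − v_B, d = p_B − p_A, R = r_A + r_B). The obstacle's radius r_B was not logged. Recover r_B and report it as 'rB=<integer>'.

m = 1728
d = (-6, 14);  v_rel = (0, 4),  |v_rel|² = 16
v_rel×d = (0)·(14) − (4)·(-6) = 24
since m = R²·16 − 24²:  R² = (576 + 1728) / 16 = 144
R = √144 = 12  ⇒  r_B = 12 − 6 = 6

rB=6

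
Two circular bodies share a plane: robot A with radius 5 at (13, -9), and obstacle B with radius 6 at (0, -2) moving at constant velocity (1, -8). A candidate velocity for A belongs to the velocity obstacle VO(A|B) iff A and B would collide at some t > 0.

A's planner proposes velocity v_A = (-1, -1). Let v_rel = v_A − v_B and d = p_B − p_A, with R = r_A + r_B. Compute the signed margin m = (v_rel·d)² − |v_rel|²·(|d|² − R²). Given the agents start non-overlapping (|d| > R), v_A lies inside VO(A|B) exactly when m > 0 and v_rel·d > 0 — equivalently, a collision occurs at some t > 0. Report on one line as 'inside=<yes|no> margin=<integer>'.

d = (-13, 7),  |d|² = 218;  R = 5+6 = 11,  c = 218−11² = 97
v_rel = (-2, 7),  |v_rel|² = 53;  v_rel·d = (-2)·(-13) + (7)·(7) = 75
53·t² − 150·t + 97 = 0  ⇒  m = 75² − 53·97 = 484
m = 484 > 0,  v_rel·d = 75 > 0  ⇒  inside

inside=yes margin=484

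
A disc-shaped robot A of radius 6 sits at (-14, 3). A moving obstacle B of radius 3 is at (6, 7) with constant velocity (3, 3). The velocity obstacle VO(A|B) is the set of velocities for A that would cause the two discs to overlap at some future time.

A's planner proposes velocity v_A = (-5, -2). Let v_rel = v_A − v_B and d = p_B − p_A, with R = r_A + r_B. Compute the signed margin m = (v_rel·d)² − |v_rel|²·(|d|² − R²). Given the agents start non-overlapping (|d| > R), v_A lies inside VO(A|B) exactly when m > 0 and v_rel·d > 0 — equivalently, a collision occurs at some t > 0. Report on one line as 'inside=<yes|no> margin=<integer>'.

d = (20, 4),  |d|² = 416;  R = 6+3 = 9,  c = 416−9² = 335
v_rel = (-8, -5),  |v_rel|² = 89;  v_rel·d = (-8)·(20) + (-5)·(4) = -180
89·t² + 360·t + 335 = 0  ⇒  m = (-180)² − 89·335 = 2585
m = 2585 > 0,  v_rel·d = -180 < 0  ⇒  outside

inside=no margin=2585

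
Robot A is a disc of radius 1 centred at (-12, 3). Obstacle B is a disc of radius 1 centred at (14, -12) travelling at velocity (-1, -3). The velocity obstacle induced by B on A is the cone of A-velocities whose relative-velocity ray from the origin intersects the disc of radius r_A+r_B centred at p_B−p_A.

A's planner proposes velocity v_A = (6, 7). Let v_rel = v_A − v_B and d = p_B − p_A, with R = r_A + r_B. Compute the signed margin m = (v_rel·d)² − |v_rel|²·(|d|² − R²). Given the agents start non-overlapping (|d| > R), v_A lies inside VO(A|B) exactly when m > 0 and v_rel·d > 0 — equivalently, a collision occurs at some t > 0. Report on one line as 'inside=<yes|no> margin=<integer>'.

d = (26, -15),  |d|² = 901;  R = 1+1 = 2,  c = 901−2² = 897
v_rel = (7, 10),  |v_rel|² = 149;  v_rel·d = (7)·(26) + (10)·(-15) = 32
149·t² − 64·t + 897 = 0  ⇒  m = 32² − 149·897 = -132629
m = -132629 < 0,  v_rel·d = 32 > 0  ⇒  outside

inside=no margin=-132629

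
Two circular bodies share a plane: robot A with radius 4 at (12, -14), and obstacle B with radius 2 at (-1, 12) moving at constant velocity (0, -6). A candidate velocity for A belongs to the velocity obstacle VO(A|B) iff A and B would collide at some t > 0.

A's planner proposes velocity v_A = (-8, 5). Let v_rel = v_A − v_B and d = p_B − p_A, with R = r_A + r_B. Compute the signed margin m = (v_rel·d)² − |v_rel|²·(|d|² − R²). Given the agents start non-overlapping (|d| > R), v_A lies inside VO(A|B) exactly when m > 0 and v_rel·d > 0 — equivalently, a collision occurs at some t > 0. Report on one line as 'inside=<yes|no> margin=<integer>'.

d = (-13, 26),  |d|² = 845;  R = 4+2 = 6,  c = 845−6² = 809
v_rel = (-8, 11),  |v_rel|² = 185;  v_rel·d = (-8)·(-13) + (11)·(26) = 390
185·t² − 780·t + 809 = 0  ⇒  m = 390² − 185·809 = 2435
m = 2435 > 0,  v_rel·d = 390 > 0  ⇒  inside

inside=yes margin=2435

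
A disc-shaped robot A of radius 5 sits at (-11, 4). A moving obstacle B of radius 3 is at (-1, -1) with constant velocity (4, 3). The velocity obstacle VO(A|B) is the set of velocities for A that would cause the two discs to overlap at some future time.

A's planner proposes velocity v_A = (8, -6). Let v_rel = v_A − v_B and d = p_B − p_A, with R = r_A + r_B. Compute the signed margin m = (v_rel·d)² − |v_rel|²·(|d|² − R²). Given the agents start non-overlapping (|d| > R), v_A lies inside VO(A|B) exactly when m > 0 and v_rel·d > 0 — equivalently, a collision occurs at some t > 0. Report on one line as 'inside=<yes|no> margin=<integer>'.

d = (10, -5),  |d|² = 125;  R = 5+3 = 8,  c = 125−8² = 61
v_rel = (4, -9),  |v_rel|² = 97;  v_rel·d = (4)·(10) + (-9)·(-5) = 85
97·t² − 170·t + 61 = 0  ⇒  m = 85² − 97·61 = 1308
m = 1308 > 0,  v_rel·d = 85 > 0  ⇒  inside

inside=yes margin=1308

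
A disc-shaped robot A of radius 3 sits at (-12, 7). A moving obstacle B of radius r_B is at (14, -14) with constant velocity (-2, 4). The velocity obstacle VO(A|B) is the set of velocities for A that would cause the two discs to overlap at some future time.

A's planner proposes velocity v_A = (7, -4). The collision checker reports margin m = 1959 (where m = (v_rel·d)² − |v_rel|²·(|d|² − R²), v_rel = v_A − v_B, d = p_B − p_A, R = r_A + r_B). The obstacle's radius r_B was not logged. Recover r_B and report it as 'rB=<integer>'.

m = 1959
d = (26, -21);  v_rel = (9, -8),  |v_rel|² = 145
v_rel×d = (9)·(-21) − (-8)·(26) = 19
since m = R²·145 − 19²:  R² = (361 + 1959) / 145 = 16
R = √16 = 4  ⇒  r_B = 4 − 3 = 1

rB=1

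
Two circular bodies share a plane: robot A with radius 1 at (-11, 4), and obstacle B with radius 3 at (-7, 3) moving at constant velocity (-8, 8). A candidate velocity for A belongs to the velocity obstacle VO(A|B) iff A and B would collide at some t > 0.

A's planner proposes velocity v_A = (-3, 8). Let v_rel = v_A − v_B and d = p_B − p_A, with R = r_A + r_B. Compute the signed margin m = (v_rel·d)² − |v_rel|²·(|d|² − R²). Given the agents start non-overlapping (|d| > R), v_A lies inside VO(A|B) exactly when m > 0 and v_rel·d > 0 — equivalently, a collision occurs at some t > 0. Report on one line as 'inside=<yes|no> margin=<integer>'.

d = (4, -1),  |d|² = 17;  R = 1+3 = 4,  c = 17−4² = 1
v_rel = (5, 0),  |v_rel|² = 25;  v_rel·d = (5)·(4) + (0)·(-1) = 20
25·t² − 40·t + 1 = 0  ⇒  m = 20² − 25·1 = 375
m = 375 > 0,  v_rel·d = 20 > 0  ⇒  inside

inside=yes margin=375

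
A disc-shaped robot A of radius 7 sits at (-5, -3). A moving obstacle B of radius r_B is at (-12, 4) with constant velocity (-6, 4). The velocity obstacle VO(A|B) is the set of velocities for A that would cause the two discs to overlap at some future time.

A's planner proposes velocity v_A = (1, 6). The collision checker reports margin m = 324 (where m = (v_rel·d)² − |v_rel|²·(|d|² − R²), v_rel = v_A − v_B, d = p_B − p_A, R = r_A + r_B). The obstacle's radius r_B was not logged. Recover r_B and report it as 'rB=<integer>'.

m = 324
d = (-7, 7);  v_rel = (7, 2),  |v_rel|² = 53
v_rel×d = (7)·(7) − (2)·(-7) = 63
since m = R²·53 − 63²:  R² = (3969 + 324) / 53 = 81
R = √81 = 9  ⇒  r_B = 9 − 7 = 2

rB=2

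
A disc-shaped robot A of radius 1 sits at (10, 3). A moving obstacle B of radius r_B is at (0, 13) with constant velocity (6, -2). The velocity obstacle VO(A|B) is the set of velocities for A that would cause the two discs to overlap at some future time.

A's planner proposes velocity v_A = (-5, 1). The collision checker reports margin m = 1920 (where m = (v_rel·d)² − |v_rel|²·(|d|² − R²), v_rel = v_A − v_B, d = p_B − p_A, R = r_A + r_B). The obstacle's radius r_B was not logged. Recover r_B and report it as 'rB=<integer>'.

m = 1920
d = (-10, 10);  v_rel = (-11, 3),  |v_rel|² = 130
v_rel×d = (-11)·(10) − (3)·(-10) = -80
since m = R²·130 − (-80)²:  R² = (6400 + 1920) / 130 = 64
R = √64 = 8  ⇒  r_B = 8 − 1 = 7

rB=7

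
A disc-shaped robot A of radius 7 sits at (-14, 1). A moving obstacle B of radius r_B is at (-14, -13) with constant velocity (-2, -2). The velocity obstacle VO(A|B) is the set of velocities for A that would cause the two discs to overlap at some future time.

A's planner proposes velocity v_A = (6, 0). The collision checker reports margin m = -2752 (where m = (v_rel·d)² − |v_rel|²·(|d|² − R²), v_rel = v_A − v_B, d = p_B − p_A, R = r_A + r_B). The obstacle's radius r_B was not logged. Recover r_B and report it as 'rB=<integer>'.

m = -2752
d = (0, -14);  v_rel = (8, 2),  |v_rel|² = 68
v_rel×d = (8)·(-14) − (2)·(0) = -112
since m = R²·68 − (-112)²:  R² = (12544 + -2752) / 68 = 144
R = √144 = 12  ⇒  r_B = 12 − 7 = 5

rB=5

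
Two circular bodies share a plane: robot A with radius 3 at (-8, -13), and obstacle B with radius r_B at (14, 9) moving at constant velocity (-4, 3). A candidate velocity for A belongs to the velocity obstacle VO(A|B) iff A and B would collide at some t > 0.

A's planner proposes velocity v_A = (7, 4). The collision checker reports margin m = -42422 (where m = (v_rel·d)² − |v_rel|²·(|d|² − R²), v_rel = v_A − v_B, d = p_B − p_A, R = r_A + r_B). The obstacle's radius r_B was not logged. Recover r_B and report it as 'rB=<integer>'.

m = -42422
d = (22, 22);  v_rel = (11, 1),  |v_rel|² = 122
v_rel×d = (11)·(22) − (1)·(22) = 220
since m = R²·122 − 220²:  R² = (48400 + -42422) / 122 = 49
R = √49 = 7  ⇒  r_B = 7 − 3 = 4

rB=4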